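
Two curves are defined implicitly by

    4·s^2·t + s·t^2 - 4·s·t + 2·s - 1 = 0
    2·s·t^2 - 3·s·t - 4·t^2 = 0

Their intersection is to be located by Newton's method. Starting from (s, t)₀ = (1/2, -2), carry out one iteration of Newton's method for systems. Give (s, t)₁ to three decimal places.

(0.357, -0.952)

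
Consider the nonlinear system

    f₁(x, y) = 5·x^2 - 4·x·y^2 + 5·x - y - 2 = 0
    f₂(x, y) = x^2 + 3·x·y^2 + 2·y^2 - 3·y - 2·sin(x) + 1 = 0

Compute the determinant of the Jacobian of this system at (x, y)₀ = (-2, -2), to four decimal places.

-111.5343

J = [[10·x - 4·y^2 + 5, -8·x·y - 1], [2·x + 3·y^2 - 2·cos(x), 6·x·y + 4·y - 3]].
At the point, J = [[-31.0000, -33.0000], [8.832294, 13.0000]].
det J = -111.5343.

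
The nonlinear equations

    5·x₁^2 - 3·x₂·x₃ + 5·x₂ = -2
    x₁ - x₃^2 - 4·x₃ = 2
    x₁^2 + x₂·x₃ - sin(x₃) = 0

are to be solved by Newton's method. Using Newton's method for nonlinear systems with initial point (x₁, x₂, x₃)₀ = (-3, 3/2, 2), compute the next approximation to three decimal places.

(-1.249, 3.035, 0.094)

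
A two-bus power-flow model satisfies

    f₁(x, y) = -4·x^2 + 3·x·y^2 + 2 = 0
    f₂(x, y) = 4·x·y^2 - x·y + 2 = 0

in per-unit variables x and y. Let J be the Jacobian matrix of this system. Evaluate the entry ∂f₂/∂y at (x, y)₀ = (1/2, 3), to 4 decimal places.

∂f₂/∂y = 8·x·y - x.
At (1/2, 3) this is 11.5000.

11.5000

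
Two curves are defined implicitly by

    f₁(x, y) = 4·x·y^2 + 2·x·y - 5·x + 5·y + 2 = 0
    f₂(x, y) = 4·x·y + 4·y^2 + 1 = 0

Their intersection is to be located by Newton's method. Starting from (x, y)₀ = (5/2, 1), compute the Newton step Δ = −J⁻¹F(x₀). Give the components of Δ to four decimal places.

(-2.7353, -0.2255)

At (5/2, 1): F = (9.5000, 15.0000).
Jacobian J = [[4·y^2 + 2·y - 5, 8·x·y + 2·x + 5], [4·y, 4·x + 8·y]].
At the point, J = [[1.0000, 30.0000], [4.0000, 18.0000]] (det J = -102.0000).
Solving J·Δ = −F gives Δ = (-2.7353, -0.2255).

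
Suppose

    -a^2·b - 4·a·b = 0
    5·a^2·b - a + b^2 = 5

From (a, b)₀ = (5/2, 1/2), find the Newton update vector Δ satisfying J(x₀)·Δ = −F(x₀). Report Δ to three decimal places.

(3.016, -1.335)

At (5/2, 1/2): F = (-8.125, 8.375).
Jacobian J = [[-2·a·b - 4·b, -a^2 - 4·a], [10·a·b - 1, 5·a^2 + 2·b]].
At the point, J = [[-4.500, -16.250], [11.500, 32.250]] (det J = 41.750).
Solving J·Δ = −F gives Δ = (3.016, -1.335).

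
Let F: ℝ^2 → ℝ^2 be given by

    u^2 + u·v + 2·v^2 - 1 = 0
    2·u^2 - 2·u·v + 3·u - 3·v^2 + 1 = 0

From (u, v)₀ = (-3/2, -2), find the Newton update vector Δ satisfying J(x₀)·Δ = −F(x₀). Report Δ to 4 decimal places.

At (-3/2, -2): F = (12.2500, -17.0000).
Jacobian J = [[2·u + v, u + 4·v], [4·u - 2·v + 3, -2·u - 6·v]].
At the point, J = [[-5.0000, -9.5000], [1.0000, 15.0000]] (det J = -65.5000).
Solving J·Δ = −F gives Δ = (0.3397, 1.1107).

(0.3397, 1.1107)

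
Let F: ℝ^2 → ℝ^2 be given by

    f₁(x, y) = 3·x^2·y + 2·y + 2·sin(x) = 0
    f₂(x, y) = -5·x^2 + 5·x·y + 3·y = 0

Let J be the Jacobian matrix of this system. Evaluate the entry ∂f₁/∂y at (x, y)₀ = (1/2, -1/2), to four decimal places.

2.7500

∂f₁/∂y = 3·x^2 + 2.
At (1/2, -1/2) this is 2.7500.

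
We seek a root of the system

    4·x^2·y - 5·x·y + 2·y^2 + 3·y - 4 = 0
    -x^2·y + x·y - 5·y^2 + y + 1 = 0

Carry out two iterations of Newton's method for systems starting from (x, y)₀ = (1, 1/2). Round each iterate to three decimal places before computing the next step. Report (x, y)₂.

(2.688, 0.248)

At (1, 1/2): F = (-2.500, 0.250).
Jacobian J = [[8·x·y - 5·y, 4·x^2 - 5·x + 4·y + 3], [-2·x·y + y, -x^2 + x - 10·y + 1]].
At the point, J = [[1.500, 4.000], [-0.500, -4.000]] (det J = -4.000).
Solving J·Δ = −F gives Δ = (2.250, -0.219).
Then the next iterate is (x, y)₁ = (3.250, 0.281).
Round to (3.250, 0.281) and repeat: F = (4.30692, -1.16862), J = [[5.901, 30.124], [-1.54550, -9.12250]].
Δ = (-0.562, -0.033), so (x, y)₂ = (2.688, 0.248).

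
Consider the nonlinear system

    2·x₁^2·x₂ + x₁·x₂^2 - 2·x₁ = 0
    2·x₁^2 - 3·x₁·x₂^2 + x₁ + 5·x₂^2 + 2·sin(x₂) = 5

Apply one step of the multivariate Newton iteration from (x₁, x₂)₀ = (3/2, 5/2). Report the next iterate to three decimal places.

At (3/2, 5/2): F = (17.625, 5.32194).
Jacobian J = [[4·x₁·x₂ + x₂^2 - 2, 2·x₁^2 + 2·x₁·x₂], [4·x₁ - 3·x₂^2 + 1, -6·x₁·x₂ + 10·x₂ + 2·cos(x₂)]].
At the point, J = [[19.250, 12.000], [-11.750, 0.89771]] (det J = 158.28097).
Solving J·Δ = −F gives Δ = (0.304, -1.956).
Then the next iterate is (x₁, x₂)₁ = (1.804, 0.544).

(1.804, 0.544)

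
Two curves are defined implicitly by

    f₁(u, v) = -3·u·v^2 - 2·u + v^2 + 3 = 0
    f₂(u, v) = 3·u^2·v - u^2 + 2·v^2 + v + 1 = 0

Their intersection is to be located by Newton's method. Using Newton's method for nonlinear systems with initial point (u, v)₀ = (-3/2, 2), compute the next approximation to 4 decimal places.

(-1.0571, 1.0091)

At (-3/2, 2): F = (28.0000, 22.2500).
Jacobian J = [[-3·v^2 - 2, -6·u·v + 2·v], [6·u·v - 2·u, 3·u^2 + 4·v + 1]].
At the point, J = [[-14.0000, 22.0000], [-15.0000, 15.7500]] (det J = 109.5000).
Solving J·Δ = −F gives Δ = (0.4429, -0.9909).
Then the next iterate is (u, v)₁ = (-1.0571, 1.0091).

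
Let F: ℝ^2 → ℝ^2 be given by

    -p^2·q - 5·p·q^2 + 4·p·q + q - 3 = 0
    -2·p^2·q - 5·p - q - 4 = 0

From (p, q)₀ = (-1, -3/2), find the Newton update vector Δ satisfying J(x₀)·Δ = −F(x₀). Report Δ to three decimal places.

(0.417, 0.306)

At (-1, -3/2): F = (14.250, 5.500).
Jacobian J = [[-2·p·q - 5·q^2 + 4·q, -p^2 - 10·p·q + 4·p + 1], [-4·p·q - 5, -2·p^2 - 1]].
At the point, J = [[-20.250, -19.000], [-11.000, -3.000]] (det J = -148.250).
Solving J·Δ = −F gives Δ = (0.417, 0.306).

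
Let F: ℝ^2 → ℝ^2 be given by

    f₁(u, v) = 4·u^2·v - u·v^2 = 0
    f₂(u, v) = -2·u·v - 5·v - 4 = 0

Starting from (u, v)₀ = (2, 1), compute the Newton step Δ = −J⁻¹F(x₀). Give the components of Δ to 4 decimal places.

At (2, 1): F = (14.0000, -13.0000).
Jacobian J = [[8·u·v - v^2, 4·u^2 - 2·u·v], [-2·v, -2·u - 5]].
At the point, J = [[15.0000, 12.0000], [-2.0000, -9.0000]] (det J = -111.0000).
Solving J·Δ = −F gives Δ = (0.2703, -1.5045).

(0.2703, -1.5045)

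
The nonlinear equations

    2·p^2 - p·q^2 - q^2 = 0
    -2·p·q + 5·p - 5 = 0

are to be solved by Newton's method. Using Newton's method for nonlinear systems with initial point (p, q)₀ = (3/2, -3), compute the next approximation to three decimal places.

At (3/2, -3): F = (-18.000, 11.500).
Jacobian J = [[4·p - q^2, -2·p·q - 2·q], [-2·q + 5, -2·p]].
At the point, J = [[-3.000, 15.000], [11.000, -3.000]] (det J = -156.000).
Solving J·Δ = −F gives Δ = (-0.760, 1.048).
Then the next iterate is (p, q)₁ = (0.740, -1.952).

(0.740, -1.952)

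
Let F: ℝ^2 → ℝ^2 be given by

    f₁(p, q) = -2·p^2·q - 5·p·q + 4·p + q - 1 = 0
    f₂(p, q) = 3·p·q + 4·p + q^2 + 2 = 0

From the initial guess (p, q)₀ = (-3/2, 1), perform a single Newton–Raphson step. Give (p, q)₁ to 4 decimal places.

At (-3/2, 1): F = (-3.0000, -7.5000).
Jacobian J = [[-4·p·q - 5·q + 4, -2·p^2 - 5·p + 1], [3·q + 4, 3·p + 2·q]].
At the point, J = [[5.0000, 4.0000], [7.0000, -2.5000]] (det J = -40.5000).
Solving J·Δ = −F gives Δ = (0.9259, -0.4074).
Then the next iterate is (p, q)₁ = (-0.5741, 0.5926).

(-0.5741, 0.5926)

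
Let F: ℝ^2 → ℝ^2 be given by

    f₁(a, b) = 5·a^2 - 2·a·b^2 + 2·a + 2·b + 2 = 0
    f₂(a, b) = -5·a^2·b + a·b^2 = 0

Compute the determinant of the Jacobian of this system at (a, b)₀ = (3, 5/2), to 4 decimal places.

-2510.0000

J = [[10·a - 2·b^2 + 2, -4·a·b + 2], [-10·a·b + b^2, -5·a^2 + 2·a·b]].
At the point, J = [[19.5000, -28.0000], [-68.7500, -30.0000]].
det J = -2510.0000.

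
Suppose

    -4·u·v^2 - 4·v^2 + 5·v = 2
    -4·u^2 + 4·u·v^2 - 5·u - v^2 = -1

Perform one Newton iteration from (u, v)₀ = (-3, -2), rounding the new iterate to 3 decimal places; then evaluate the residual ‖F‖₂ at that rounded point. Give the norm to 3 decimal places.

1056.606

At (-3, -2): F = (20.000, -72.000).
Jacobian J = [[-4·v^2, -8·u·v - 8·v + 5], [-8·u + 4·v^2 - 5, 8·u·v - 2·v]].
At the point, J = [[-16.000, -27.000], [35.000, 52.000]] (det J = 113.000).
Solving J·Δ = −F gives Δ = (8.000, -4.000).
Then the next iterate is (u, v)₁ = (5.000, -6.000).
Re-evaluating at (5.000, -6.000): F = (-896.000, 560.000), so ‖F‖₂ = 1056.606.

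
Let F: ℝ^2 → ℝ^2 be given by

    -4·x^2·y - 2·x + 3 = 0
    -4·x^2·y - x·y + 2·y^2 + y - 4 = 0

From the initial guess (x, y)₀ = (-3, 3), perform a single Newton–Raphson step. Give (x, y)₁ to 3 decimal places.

(-2.103, 1.994)

At (-3, 3): F = (-99.000, -82.000).
Jacobian J = [[-8·x·y - 2, -4·x^2], [-8·x·y - y, -4·x^2 - x + 4·y + 1]].
At the point, J = [[70.000, -36.000], [69.000, -20.000]] (det J = 1084.000).
Solving J·Δ = −F gives Δ = (0.897, -1.006).
Then the next iterate is (x, y)₁ = (-2.103, 1.994).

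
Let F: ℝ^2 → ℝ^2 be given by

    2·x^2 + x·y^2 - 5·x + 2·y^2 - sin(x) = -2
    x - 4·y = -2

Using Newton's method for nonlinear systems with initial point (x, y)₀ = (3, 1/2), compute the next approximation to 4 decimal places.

(1.9611, 0.9903)

At (3, 1/2): F = (6.108880, 3.0000).
Jacobian J = [[4·x + y^2 - cos(x) - 5, 2·x·y + 4·y], [1, -4]].
At the point, J = [[8.239992, 5.0000], [1.0000, -4.0000]] (det J = -37.959970).
Solving J·Δ = −F gives Δ = (-1.0389, 0.4903).
Then the next iterate is (x, y)₁ = (1.9611, 0.9903).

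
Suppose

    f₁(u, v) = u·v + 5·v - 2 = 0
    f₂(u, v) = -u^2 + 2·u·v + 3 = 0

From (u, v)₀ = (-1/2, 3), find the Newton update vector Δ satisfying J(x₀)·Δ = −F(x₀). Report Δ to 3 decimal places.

(-0.301, -2.355)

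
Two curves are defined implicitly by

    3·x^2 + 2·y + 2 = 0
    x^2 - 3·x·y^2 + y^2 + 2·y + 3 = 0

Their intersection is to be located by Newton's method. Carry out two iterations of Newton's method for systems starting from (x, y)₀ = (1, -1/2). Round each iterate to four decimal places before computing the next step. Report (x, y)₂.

(0.4450, -1.2943)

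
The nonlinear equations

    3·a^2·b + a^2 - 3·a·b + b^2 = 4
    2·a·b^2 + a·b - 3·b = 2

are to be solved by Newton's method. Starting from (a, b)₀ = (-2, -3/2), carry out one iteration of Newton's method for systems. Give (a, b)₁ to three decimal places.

At (-2, -3/2): F = (-24.750, -3.500).
Jacobian J = [[6·a·b + 2·a - 3·b, 3·a^2 - 3·a + 2·b], [2·b^2 + b, 4·a·b + a - 3]].
At the point, J = [[18.500, 15.000], [3.000, 7.000]] (det J = 84.500).
Solving J·Δ = −F gives Δ = (1.429, -0.112).
Then the next iterate is (a, b)₁ = (-0.571, -1.612).

(-0.571, -1.612)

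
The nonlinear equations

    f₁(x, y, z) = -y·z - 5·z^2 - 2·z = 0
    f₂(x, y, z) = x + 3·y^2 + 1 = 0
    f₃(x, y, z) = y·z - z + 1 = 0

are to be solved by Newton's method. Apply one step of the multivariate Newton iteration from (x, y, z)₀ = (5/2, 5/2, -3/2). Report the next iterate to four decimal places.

(-14.4375, 2.1458, -1.0208)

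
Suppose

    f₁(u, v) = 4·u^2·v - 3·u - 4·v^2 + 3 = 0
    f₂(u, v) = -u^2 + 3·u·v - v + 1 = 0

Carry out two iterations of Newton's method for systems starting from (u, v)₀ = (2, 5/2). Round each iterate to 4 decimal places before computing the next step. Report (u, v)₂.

At (2, 5/2): F = (12.0000, 9.5000).
Jacobian J = [[8·u·v - 3, 4·u^2 - 8·v], [-2·u + 3·v, 3·u - 1]].
At the point, J = [[37.0000, -4.0000], [3.5000, 5.0000]] (det J = 199.0000).
Solving J·Δ = −F gives Δ = (-0.4925, -1.5553).
Then the next iterate is (u, v)₁ = (1.5075, 0.9447).
Round to (1.5075, 0.9447) and repeat: F = (3.495203, 2.055149), J = [[8.393082, 1.532625], [-0.1809, 3.5225]].
Δ = (-0.3070, -0.5992), so (u, v)₂ = (1.2005, 0.3455).

(1.2005, 0.3455)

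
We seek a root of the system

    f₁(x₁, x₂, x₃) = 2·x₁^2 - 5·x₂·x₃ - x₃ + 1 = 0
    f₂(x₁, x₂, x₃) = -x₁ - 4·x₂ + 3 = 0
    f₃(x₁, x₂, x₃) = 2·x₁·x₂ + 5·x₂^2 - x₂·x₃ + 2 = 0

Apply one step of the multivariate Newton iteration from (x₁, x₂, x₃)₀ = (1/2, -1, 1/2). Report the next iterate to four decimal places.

At (1/2, -1, 1/2): F = (3.5000, 6.5000, 6.5000).
Jacobian J = [[4·x₁, -5·x₃, -5·x₂ - 1], [-1, -4, 0], [2·x₂, 2·x₁ + 10·x₂ - x₃, -x₂]].
At the point, J = [[2.0000, -2.5000, 4.0000], [-1.0000, -4.0000, 0.0000], [-2.0000, -9.5000, 1.0000]] (det J = -4.5000).
Solving J·Δ = −F gives Δ = (-31.2778, 9.4444, 20.6667).
Then the next iterate is (x₁, x₂, x₃)₁ = (-30.7778, 8.4444, 21.1667).

(-30.7778, 8.4444, 21.1667)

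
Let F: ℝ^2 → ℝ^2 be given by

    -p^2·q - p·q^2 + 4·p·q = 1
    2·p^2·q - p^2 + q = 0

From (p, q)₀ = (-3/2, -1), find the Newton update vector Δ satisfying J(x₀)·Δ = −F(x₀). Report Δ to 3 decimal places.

At (-3/2, -1): F = (8.750, -7.750).
Jacobian J = [[-2·p·q - q^2 + 4·q, -p^2 - 2·p·q + 4·p], [4·p·q - 2·p, 2·p^2 + 1]].
At the point, J = [[-8.000, -11.250], [9.000, 5.500]] (det J = 57.250).
Solving J·Δ = −F gives Δ = (0.682, 0.293).

(0.682, 0.293)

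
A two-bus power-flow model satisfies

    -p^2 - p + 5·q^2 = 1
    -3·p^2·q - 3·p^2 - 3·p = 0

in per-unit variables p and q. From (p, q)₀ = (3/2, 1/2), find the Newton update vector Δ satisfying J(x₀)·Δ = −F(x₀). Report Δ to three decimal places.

(-0.884, -0.007)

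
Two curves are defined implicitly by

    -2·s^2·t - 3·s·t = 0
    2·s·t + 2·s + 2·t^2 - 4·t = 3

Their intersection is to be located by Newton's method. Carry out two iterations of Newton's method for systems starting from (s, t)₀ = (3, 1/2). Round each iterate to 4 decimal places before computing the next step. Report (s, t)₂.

At (3, 1/2): F = (-13.5000, 4.5000).
Jacobian J = [[-4·s·t - 3·t, -2·s^2 - 3·s], [2·t + 2, 2·s + 4·t - 4]].
At the point, J = [[-7.5000, -27.0000], [3.0000, 4.0000]] (det J = 51.0000).
Solving J·Δ = −F gives Δ = (-1.3235, -0.1324).
Then the next iterate is (s, t)₁ = (1.6765, 0.3676).
Round to (1.6765, 0.3676) and repeat: F = (-3.915236, 0.385422), J = [[-3.567926, -10.650805], [2.7352, 0.8234]].
Δ = (-0.0336, -0.3563), so (s, t)₂ = (1.6429, 0.0113).

(1.6429, 0.0113)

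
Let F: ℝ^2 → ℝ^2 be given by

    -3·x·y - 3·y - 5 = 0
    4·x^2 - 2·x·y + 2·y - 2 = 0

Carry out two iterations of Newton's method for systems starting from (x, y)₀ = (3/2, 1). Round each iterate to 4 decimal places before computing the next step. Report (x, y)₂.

At (3/2, 1): F = (-12.5000, 6.0000).
Jacobian J = [[-3·y, -3·x - 3], [8·x - 2·y, -2·x + 2]].
At the point, J = [[-3.0000, -7.5000], [10.0000, -1.0000]] (det J = 78.0000).
Solving J·Δ = −F gives Δ = (-0.7372, -1.3718).
Then the next iterate is (x, y)₁ = (0.7628, -0.3718).
Round to (0.7628, -0.3718) and repeat: F = (-3.033773, 0.151073), J = [[1.1154, -5.2884], [6.8460, 0.4744]].
Δ = (0.0174, -0.5700), so (x, y)₂ = (0.7802, -0.9418).

(0.7802, -0.9418)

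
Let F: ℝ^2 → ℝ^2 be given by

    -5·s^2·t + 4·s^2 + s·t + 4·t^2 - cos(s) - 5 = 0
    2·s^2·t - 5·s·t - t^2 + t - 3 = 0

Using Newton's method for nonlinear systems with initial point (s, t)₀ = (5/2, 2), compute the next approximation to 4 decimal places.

(2.5079, 0.3596)

At (5/2, 2): F = (-20.698856, -5.0000).
Jacobian J = [[-10·s·t + 8·s + t + sin(s), -5·s^2 + s + 8·t], [4·s·t - 5·t, 2·s^2 - 5·s - 2·t + 1]].
At the point, J = [[-27.401528, -12.7500], [10.0000, -3.0000]] (det J = 209.704584).
Solving J·Δ = −F gives Δ = (0.0079, -1.6404).
Then the next iterate is (s, t)₁ = (2.5079, 0.3596).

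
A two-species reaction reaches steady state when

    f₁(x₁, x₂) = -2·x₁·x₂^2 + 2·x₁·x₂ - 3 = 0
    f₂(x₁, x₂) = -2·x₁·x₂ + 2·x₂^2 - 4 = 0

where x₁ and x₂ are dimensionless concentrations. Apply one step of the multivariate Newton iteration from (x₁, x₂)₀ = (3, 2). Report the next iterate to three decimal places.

(0.825, 1.650)

At (3, 2): F = (-15.000, -8.000).
Jacobian J = [[-2·x₂^2 + 2·x₂, -4·x₁·x₂ + 2·x₁], [-2·x₂, -2·x₁ + 4·x₂]].
At the point, J = [[-4.000, -18.000], [-4.000, 2.000]] (det J = -80.000).
Solving J·Δ = −F gives Δ = (-2.175, -0.350).
Then the next iterate is (x₁, x₂)₁ = (0.825, 1.650).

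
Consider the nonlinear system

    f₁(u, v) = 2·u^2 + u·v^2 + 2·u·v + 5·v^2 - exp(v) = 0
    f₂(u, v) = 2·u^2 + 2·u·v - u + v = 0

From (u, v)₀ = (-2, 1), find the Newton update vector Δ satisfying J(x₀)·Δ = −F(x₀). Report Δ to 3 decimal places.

(0.784, 0.504)

At (-2, 1): F = (4.28172, 7.000).
Jacobian J = [[4·u + v^2 + 2·v, 2·u·v + 2·u + 10·v - exp(v)], [4·u + 2·v - 1, 2·u + 1]].
At the point, J = [[-5.000, -0.71828], [-7.000, -3.000]] (det J = 9.97203).
Solving J·Δ = −F gives Δ = (0.784, 0.504).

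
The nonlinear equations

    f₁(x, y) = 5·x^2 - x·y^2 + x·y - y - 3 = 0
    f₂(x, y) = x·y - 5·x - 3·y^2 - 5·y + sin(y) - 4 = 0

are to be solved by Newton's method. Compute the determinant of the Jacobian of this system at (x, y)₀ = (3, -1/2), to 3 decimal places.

J = [[10·x - y^2 + y, -2·x·y + x - 1], [y - 5, x - 6·y + cos(y) - 5]].
At the point, J = [[29.250, 5.000], [-5.500, 1.87758]].
det J = 82.419.

82.419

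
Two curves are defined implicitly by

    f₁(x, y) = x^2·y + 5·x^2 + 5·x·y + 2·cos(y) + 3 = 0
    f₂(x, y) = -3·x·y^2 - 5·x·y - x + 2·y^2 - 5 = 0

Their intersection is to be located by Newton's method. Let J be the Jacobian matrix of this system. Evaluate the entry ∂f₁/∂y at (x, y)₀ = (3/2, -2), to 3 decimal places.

∂f₁/∂y = x^2 + 5·x - 2·sin(y).
At (3/2, -2) this is 11.569.

11.569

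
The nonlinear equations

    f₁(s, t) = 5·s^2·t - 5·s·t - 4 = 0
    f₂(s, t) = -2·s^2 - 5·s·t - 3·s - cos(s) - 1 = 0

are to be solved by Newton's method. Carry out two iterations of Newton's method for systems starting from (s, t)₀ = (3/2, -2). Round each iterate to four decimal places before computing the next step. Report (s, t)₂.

(0.4823, -1.4232)

At (3/2, -2): F = (-11.5000, 4.929263).
Jacobian J = [[10·s·t - 5·t, 5·s^2 - 5·s], [-4·s - 5·t + sin(s) - 3, -5·s]].
At the point, J = [[-20.0000, 3.7500], [1.997495, -7.5000]] (det J = 142.509394).
Solving J·Δ = −F gives Δ = (-0.4755, 0.5306).
Then the next iterate is (s, t)₁ = (1.0245, -1.4694).
Round to (1.0245, -1.4694) and repeat: F = (-4.184412, 0.834775), J = [[-7.707003, 0.125501], [1.103455, -5.1225]].
Δ = (-0.5422, 0.0462), so (s, t)₂ = (0.4823, -1.4232).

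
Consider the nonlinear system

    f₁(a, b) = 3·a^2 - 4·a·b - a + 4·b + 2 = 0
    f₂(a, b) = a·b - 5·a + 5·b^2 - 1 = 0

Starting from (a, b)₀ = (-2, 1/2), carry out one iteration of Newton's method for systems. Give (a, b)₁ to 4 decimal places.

At (-2, 1/2): F = (22.0000, 9.2500).
Jacobian J = [[6·a - 4·b - 1, -4·a + 4], [b - 5, a + 10·b]].
At the point, J = [[-15.0000, 12.0000], [-4.5000, 3.0000]] (det J = 9.0000).
Solving J·Δ = −F gives Δ = (5.0000, 4.4167).
Then the next iterate is (a, b)₁ = (3.0000, 4.9167).

(3.0000, 4.9167)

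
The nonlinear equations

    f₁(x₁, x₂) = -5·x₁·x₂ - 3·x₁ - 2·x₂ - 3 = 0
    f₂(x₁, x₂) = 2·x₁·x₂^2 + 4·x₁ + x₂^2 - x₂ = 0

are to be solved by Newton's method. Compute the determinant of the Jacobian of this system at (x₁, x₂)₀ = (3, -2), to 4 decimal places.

1.0000

J = [[-5·x₂ - 3, -5·x₁ - 2], [2·x₂^2 + 4, 4·x₁·x₂ + 2·x₂ - 1]].
At the point, J = [[7.0000, -17.0000], [12.0000, -29.0000]].
det J = 1.0000.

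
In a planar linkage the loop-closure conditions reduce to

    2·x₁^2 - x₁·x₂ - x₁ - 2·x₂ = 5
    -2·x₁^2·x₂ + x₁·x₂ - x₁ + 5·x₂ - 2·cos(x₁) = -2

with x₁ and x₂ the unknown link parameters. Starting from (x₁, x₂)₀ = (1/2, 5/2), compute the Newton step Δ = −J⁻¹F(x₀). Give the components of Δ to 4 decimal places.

At (1/2, 5/2): F = (-11.2500, 12.244835).
Jacobian J = [[4·x₁ - x₂ - 1, -x₁ - 2], [-4·x₁·x₂ + x₂ + 2·sin(x₁) - 1, -2·x₁^2 + x₁ + 5]].
At the point, J = [[-1.5000, -2.5000], [-2.541149, 5.0000]] (det J = -13.852872).
Solving J·Δ = −F gives Δ = (-1.8507, -3.3896).

(-1.8507, -3.3896)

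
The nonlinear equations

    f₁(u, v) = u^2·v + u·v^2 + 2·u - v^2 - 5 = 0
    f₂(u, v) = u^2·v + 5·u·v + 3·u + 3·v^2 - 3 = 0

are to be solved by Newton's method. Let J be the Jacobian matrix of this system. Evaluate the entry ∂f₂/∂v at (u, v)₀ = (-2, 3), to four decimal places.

∂f₂/∂v = u^2 + 5·u + 6·v.
At (-2, 3) this is 12.0000.

12.0000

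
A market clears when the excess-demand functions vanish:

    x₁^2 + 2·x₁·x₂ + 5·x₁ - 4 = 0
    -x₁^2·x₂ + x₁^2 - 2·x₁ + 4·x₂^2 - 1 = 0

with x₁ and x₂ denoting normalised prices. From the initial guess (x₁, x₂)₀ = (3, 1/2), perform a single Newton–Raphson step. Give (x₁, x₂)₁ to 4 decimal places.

(1.3939, -0.1212)

At (3, 1/2): F = (23.0000, -1.5000).
Jacobian J = [[2·x₁ + 2·x₂ + 5, 2·x₁], [-2·x₁·x₂ + 2·x₁ - 2, -x₁^2 + 8·x₂]].
At the point, J = [[12.0000, 6.0000], [1.0000, -5.0000]] (det J = -66.0000).
Solving J·Δ = −F gives Δ = (-1.6061, -0.6212).
Then the next iterate is (x₁, x₂)₁ = (1.3939, -0.1212).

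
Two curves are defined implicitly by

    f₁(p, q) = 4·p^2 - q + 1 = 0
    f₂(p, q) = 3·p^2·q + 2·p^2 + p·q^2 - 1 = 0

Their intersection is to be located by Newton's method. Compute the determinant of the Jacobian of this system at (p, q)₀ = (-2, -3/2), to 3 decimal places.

J = [[8·p, -1], [6·p·q + 4·p + q^2, 3·p^2 + 2·p·q]].
At the point, J = [[-16.000, -1.000], [12.250, 18.000]].
det J = -275.750.

-275.750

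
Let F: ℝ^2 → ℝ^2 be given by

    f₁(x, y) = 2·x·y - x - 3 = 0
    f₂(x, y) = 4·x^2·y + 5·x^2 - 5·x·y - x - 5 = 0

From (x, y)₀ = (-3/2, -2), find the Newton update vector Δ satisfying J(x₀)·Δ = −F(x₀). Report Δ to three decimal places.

(-0.053, 1.588)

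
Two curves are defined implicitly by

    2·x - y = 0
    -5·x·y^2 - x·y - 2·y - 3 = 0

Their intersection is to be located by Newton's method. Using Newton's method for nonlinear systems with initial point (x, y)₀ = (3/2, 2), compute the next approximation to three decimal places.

(0.674, 1.348)

At (3/2, 2): F = (1.000, -40.000).
Jacobian J = [[2, -1], [-5·y^2 - y, -10·x·y - x - 2]].
At the point, J = [[2.000, -1.000], [-22.000, -33.500]] (det J = -89.000).
Solving J·Δ = −F gives Δ = (-0.826, -0.652).
Then the next iterate is (x, y)₁ = (0.674, 1.348).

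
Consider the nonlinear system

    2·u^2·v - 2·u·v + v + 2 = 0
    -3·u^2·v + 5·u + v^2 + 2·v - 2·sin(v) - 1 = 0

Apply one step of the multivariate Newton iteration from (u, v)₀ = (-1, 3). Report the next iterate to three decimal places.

(-0.501, 1.396)

At (-1, 3): F = (17.000, -0.28224).
Jacobian J = [[4·u·v - 2·v, 2·u^2 - 2·u + 1], [-6·u·v + 5, -3·u^2 + 2·v - 2·cos(v) + 2]].
At the point, J = [[-18.000, 5.000], [23.000, 6.97998]] (det J = -240.63973).
Solving J·Δ = −F gives Δ = (0.499, -1.604).
Then the next iterate is (u, v)₁ = (-0.501, 1.396).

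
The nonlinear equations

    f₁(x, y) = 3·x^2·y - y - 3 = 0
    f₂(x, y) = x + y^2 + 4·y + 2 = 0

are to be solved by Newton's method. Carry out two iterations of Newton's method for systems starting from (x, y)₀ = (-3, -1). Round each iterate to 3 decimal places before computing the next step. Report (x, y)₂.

At (-3, -1): F = (-29.000, -4.000).
Jacobian J = [[6·x·y, 3·x^2 - 1], [1, 2·y + 4]].
At the point, J = [[18.000, 26.000], [1.000, 2.000]] (det J = 10.000).
Solving J·Δ = −F gives Δ = (-4.600, 4.300).
Then the next iterate is (x, y)₁ = (-7.600, 3.300).
Round to (-7.600, 3.300) and repeat: F = (565.524, 18.490), J = [[-150.480, 172.280], [1.000, 10.600]].
Δ = (1.589, -1.894), so (x, y)₂ = (-6.011, 1.406).

(-6.011, 1.406)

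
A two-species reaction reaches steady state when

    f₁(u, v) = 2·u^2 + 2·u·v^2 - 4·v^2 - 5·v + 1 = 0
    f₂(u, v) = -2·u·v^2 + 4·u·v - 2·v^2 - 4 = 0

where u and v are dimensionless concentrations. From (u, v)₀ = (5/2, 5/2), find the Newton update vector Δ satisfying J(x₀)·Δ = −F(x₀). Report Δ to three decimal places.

At (5/2, 5/2): F = (7.250, -22.750).
Jacobian J = [[4·u + 2·v^2, 4·u·v - 8·v - 5], [-2·v^2 + 4·v, -4·u·v + 4·u - 4·v]].
At the point, J = [[22.500, 0.000], [-2.500, -25.000]] (det J = -562.500).
Solving J·Δ = −F gives Δ = (-0.322, -0.878).

(-0.322, -0.878)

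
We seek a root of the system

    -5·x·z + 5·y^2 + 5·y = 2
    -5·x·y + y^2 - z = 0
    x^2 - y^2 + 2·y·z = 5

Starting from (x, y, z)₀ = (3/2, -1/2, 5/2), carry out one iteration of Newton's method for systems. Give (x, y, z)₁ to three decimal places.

(1.426, -0.015, -0.310)

At (3/2, -1/2, 5/2): F = (-22.000, 1.500, -5.500).
Jacobian J = [[-5·z, 10·y + 5, -5·x], [-5·y, -5·x + 2·y, -1], [2·x, -2·y + 2·z, 2·y]].
At the point, J = [[-12.500, 0.000, -7.500], [2.500, -8.500, -1.000], [3.000, 6.000, -1.000]] (det J = -485.000).
Solving J·Δ = −F gives Δ = (-0.074, 0.485, -2.810).
Then the next iterate is (x, y, z)₁ = (1.426, -0.015, -0.310).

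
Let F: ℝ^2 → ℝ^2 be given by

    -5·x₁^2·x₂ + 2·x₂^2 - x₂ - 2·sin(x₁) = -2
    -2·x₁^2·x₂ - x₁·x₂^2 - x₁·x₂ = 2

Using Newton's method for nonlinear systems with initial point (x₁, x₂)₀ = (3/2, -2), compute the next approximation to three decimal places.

(1.100, -0.985)

At (3/2, -2): F = (32.50501, 4.000).
Jacobian J = [[-10·x₁·x₂ - 2·cos(x₁), -5·x₁^2 + 4·x₂ - 1], [-4·x₁·x₂ - x₂^2 - x₂, -2·x₁^2 - 2·x₁·x₂ - x₁]].
At the point, J = [[29.85853, -20.250], [10.000, 0.000]] (det J = 202.500).
Solving J·Δ = −F gives Δ = (-0.400, 1.015).
Then the next iterate is (x₁, x₂)₁ = (1.100, -0.985).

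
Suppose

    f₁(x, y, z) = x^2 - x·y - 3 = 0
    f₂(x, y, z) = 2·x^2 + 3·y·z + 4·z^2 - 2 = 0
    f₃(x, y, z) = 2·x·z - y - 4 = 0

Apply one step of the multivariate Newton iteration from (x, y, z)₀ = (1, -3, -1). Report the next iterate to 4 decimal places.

At (1, -3, -1): F = (1.0000, 13.0000, -3.0000).
Jacobian J = [[2·x - y, -x, 0], [4·x, 3·z, 3·y + 8·z], [2·z, -1, 2·x]].
At the point, J = [[5.0000, -1.0000, 0.0000], [4.0000, -3.0000, -17.0000], [-2.0000, -1.0000, 2.0000]] (det J = -141.0000).
Solving J·Δ = −F gives Δ = (-0.3404, -0.7021, 0.8085).
Then the next iterate is (x, y, z)₁ = (0.6596, -3.7021, -0.1915).

(0.6596, -3.7021, -0.1915)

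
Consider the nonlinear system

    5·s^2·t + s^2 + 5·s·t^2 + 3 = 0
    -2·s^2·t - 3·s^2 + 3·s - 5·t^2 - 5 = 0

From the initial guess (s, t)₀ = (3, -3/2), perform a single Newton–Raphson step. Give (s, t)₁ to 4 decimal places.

(2.2162, -4.7005)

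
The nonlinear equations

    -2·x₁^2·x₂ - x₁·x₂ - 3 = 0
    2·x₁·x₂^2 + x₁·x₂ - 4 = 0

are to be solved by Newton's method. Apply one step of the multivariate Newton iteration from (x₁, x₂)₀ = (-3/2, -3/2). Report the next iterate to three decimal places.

At (-3/2, -3/2): F = (1.500, -8.500).
Jacobian J = [[-4·x₁·x₂ - x₂, -2·x₁^2 - x₁], [2·x₂^2 + x₂, 4·x₁·x₂ + x₁]].
At the point, J = [[-7.500, -3.000], [3.000, 7.500]] (det J = -47.250).
Solving J·Δ = −F gives Δ = (-0.302, 1.254).
Then the next iterate is (x₁, x₂)₁ = (-1.802, -0.246).

(-1.802, -0.246)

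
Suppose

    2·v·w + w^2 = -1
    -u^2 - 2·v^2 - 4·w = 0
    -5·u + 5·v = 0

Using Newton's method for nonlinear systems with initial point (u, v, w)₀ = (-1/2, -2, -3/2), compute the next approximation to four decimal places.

(-1.1567, -1.1567, -0.5400)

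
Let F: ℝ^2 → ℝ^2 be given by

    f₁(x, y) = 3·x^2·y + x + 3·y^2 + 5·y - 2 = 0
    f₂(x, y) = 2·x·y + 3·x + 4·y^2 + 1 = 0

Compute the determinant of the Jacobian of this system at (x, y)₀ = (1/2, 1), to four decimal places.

-22.7500

J = [[6·x·y + 1, 3·x^2 + 6·y + 5], [2·y + 3, 2·x + 8·y]].
At the point, J = [[4.0000, 11.7500], [5.0000, 9.0000]].
det J = -22.7500.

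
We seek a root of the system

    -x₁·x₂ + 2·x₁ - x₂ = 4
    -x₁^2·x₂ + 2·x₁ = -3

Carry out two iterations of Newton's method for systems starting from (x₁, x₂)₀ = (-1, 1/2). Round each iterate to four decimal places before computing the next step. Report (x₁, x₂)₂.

(3.0878, 0.2585)

At (-1, 1/2): F = (-6.0000, 0.5000).
Jacobian J = [[-x₂ + 2, -x₁ - 1], [-2·x₁·x₂ + 2, -x₁^2]].
At the point, J = [[1.5000, 0.0000], [3.0000, -1.0000]] (det J = -1.5000).
Solving J·Δ = −F gives Δ = (4.0000, 12.5000).
Then the next iterate is (x₁, x₂)₁ = (3.0000, 13.0000).
Round to (3.0000, 13.0000) and repeat: F = (-50.0000, -108.0000), J = [[-11.0000, -4.0000], [-76.0000, -9.0000]].
Δ = (0.0878, -12.7415), so (x₁, x₂)₂ = (3.0878, 0.2585).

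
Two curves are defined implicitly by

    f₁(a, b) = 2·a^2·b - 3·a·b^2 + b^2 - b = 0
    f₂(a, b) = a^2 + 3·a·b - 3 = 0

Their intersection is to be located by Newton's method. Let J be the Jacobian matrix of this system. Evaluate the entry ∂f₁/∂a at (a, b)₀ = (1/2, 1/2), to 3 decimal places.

0.250

∂f₁/∂a = 4·a·b - 3·b^2.
At (1/2, 1/2) this is 0.250.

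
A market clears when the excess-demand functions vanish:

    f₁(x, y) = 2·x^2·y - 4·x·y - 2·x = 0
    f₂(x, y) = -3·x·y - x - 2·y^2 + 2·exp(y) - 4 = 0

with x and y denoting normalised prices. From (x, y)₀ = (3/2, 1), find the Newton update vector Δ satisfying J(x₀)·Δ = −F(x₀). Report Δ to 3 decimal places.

(0.657, -3.000)

At (3/2, 1): F = (-4.500, -6.56344).
Jacobian J = [[4·x·y - 4·y - 2, 2·x^2 - 4·x], [-3·y - 1, -3·x - 4·y + 2·exp(y)]].
At the point, J = [[0.000, -1.500], [-4.000, -3.06344]] (det J = -6.000).
Solving J·Δ = −F gives Δ = (0.657, -3.000).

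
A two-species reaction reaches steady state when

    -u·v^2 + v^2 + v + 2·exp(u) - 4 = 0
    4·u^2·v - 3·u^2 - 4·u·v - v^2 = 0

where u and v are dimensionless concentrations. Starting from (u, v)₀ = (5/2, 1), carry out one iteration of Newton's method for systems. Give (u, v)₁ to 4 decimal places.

At (5/2, 1): F = (19.864988, -4.7500).
Jacobian J = [[-v^2 + 2·exp(u), -2·u·v + 2·v + 1], [8·u·v - 6·u - 4·v, 4·u^2 - 4·u - 2·v]].
At the point, J = [[23.364988, -2.0000], [1.0000, 13.0000]] (det J = 305.744843).
Solving J·Δ = −F gives Δ = (-0.8136, 0.4280).
Then the next iterate is (u, v)₁ = (1.6864, 1.4280).

(1.6864, 1.4280)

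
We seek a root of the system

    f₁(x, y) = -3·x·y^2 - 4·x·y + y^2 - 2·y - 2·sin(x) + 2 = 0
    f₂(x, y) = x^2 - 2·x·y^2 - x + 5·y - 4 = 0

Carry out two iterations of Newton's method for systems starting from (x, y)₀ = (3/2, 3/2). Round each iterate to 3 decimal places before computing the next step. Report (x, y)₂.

(-2.258, 3.485)

At (3/2, 3/2): F = (-19.86999, -2.500).
Jacobian J = [[-3·y^2 - 4·y - 2·cos(x), -6·x·y - 4·x + 2·y - 2], [2·x - 2·y^2 - 1, -4·x·y + 5]].
At the point, J = [[-12.89147, -18.500], [-2.500, -4.000]] (det J = 5.31590).
Solving J·Δ = −F gives Δ = (-6.251, 3.282).
Then the next iterate is (x, y)₁ = (-4.751, 4.782).
Round to (-4.751, 4.782) and repeat: F = (430.11296, 264.52021), J = [[-87.80777, 162.88369], [-56.23705, 95.87713]].
Δ = (2.493, -1.297), so (x, y)₂ = (-2.258, 3.485).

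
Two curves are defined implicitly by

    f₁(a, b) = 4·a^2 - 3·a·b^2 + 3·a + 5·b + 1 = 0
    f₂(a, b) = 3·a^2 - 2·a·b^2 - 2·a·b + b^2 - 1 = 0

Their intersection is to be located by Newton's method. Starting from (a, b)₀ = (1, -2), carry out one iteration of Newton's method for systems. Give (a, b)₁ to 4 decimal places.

(-0.7222, -1.2778)

At (1, -2): F = (-14.0000, 2.0000).
Jacobian J = [[8·a - 3·b^2 + 3, -6·a·b + 5], [6·a - 2·b^2 - 2·b, -4·a·b - 2·a + 2·b]].
At the point, J = [[-1.0000, 17.0000], [2.0000, 2.0000]] (det J = -36.0000).
Solving J·Δ = −F gives Δ = (-1.7222, 0.7222).
Then the next iterate is (a, b)₁ = (-0.7222, -1.2778).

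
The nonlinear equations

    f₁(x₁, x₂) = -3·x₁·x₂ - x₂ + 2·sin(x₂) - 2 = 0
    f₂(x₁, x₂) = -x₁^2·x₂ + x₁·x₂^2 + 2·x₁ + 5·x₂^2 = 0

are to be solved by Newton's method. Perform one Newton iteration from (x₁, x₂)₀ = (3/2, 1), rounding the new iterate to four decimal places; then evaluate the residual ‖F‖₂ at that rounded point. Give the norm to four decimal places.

2.7413

At (3/2, 1): F = (-5.817058, 7.2500).
Jacobian J = [[-3·x₂, -3·x₁ + 2·cos(x₂) - 1], [-2·x₁·x₂ + x₂^2 + 2, -x₁^2 + 2·x₁·x₂ + 10·x₂]].
At the point, J = [[-3.0000, -4.419395], [0.0000, 10.7500]] (det J = -32.2500).
Solving J·Δ = −F gives Δ = (-0.9455, -0.6744).
Then the next iterate is (x₁, x₂)₁ = (0.5545, 0.3256).
Re-evaluating at (0.5545, 0.3256): F = (-2.227481, 1.597750), so ‖F‖₂ = 2.7413.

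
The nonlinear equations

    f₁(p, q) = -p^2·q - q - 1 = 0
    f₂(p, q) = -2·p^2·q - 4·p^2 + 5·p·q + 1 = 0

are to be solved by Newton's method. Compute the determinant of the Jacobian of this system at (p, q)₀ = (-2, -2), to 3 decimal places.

94.000

J = [[-2·p·q, -p^2 - 1], [-4·p·q - 8·p + 5·q, -2·p^2 + 5·p]].
At the point, J = [[-8.000, -5.000], [-10.000, -18.000]].
det J = 94.000.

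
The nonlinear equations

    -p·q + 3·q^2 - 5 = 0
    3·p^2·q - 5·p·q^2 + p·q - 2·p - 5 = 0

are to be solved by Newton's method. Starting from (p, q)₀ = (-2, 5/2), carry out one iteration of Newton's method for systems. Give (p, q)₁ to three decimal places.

At (-2, 5/2): F = (18.750, 86.500).
Jacobian J = [[-q, -p + 6·q], [6·p·q - 5·q^2 + q - 2, 3·p^2 - 10·p·q + p]].
At the point, J = [[-2.500, 17.000], [-60.750, 60.000]] (det J = 882.750).
Solving J·Δ = −F gives Δ = (0.391, -1.045).
Then the next iterate is (p, q)₁ = (-1.609, 1.455).

(-1.609, 1.455)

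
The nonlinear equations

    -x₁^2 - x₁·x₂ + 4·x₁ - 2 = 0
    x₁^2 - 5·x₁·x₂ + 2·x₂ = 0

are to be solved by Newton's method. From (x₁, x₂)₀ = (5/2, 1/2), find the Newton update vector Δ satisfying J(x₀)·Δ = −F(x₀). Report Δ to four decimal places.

At (5/2, 1/2): F = (0.5000, 1.0000).
Jacobian J = [[-2·x₁ - x₂ + 4, -x₁], [2·x₁ - 5·x₂, -5·x₁ + 2]].
At the point, J = [[-1.5000, -2.5000], [2.5000, -10.5000]] (det J = 22.0000).
Solving J·Δ = −F gives Δ = (0.1250, 0.1250).

(0.1250, 0.1250)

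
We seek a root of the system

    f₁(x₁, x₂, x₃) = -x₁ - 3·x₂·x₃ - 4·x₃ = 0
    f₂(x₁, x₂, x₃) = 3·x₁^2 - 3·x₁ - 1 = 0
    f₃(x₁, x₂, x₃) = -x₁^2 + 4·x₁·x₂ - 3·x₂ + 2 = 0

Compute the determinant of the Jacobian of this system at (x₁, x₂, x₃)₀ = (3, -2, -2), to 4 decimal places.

J = [[-1, -3·x₃, -3·x₂ - 4], [6·x₁ - 3, 0, 0], [-2·x₁ + 4·x₂, 4·x₁ - 3, 0]].
At the point, J = [[-1.0000, 6.0000, 2.0000], [15.0000, 0.0000, 0.0000], [-14.0000, 9.0000, 0.0000]].
det J = 270.0000.

270.0000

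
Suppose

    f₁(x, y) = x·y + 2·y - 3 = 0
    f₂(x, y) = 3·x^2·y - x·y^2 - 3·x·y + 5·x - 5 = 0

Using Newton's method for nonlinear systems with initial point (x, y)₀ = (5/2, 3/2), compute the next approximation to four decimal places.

(1.6987, 0.9338)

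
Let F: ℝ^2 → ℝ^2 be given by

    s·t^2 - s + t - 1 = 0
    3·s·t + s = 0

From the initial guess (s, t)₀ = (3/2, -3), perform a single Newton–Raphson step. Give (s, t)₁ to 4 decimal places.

(-0.6429, -4.1429)

At (3/2, -3): F = (8.0000, -12.0000).
Jacobian J = [[t^2 - 1, 2·s·t + 1], [3·t + 1, 3·s]].
At the point, J = [[8.0000, -8.0000], [-8.0000, 4.5000]] (det J = -28.0000).
Solving J·Δ = −F gives Δ = (-2.1429, -1.1429).
Then the next iterate is (s, t)₁ = (-0.6429, -4.1429).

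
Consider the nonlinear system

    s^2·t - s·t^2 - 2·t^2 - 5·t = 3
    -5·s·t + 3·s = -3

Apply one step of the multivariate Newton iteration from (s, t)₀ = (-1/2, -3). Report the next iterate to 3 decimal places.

(-0.283, -2.164)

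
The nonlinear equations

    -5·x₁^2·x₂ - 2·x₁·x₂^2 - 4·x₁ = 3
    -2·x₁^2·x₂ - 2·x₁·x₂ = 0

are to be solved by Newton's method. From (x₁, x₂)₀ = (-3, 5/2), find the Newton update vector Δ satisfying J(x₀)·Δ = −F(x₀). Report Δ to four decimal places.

(1.0459, -0.3211)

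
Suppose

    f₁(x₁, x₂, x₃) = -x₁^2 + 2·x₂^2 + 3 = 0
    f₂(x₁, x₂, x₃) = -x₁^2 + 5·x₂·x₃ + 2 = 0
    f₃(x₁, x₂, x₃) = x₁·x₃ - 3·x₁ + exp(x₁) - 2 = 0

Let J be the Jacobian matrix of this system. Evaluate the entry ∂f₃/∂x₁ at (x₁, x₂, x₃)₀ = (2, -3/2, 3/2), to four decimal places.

∂f₃/∂x₁ = x₃ + exp(x₁) - 3.
At (2, -3/2, 3/2) this is 5.8891.

5.8891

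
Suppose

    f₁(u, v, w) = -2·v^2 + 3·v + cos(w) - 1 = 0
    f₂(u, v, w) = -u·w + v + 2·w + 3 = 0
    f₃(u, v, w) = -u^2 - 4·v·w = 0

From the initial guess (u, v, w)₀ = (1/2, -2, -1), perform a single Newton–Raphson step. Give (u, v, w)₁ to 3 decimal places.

(-0.654, -0.704, -0.761)

At (1/2, -2, -1): F = (-14.45970, -0.500, -8.250).
Jacobian J = [[0, -4·v + 3, -sin(w)], [-w, 1, -u + 2], [-2·u, -4·w, -4·v]].
At the point, J = [[0.000, 11.000, 0.84147], [1.000, 1.000, 1.500], [-1.000, 4.000, 8.000]] (det J = -100.29265).
Solving J·Δ = −F gives Δ = (-1.154, 1.296, 0.239).
Then the next iterate is (u, v, w)₁ = (-0.654, -0.704, -0.761).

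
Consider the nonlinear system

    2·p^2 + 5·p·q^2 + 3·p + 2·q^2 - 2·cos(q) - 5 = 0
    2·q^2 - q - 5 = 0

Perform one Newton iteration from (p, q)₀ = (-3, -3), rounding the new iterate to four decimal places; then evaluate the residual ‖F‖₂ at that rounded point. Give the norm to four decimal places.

At (-3, -3): F = (-111.020015, 16.0000).
Jacobian J = [[4·p + 5·q^2 + 3, 10·p·q + 4·q + 2·sin(q)], [0, 4·q - 1]].
At the point, J = [[36.0000, 77.717760], [0.0000, -13.0000]] (det J = -468.0000).
Solving J·Δ = −F gives Δ = (0.4269, 1.2308).
Then the next iterate is (p, q)₁ = (-2.5731, -1.7692).
Re-evaluating at (-2.5731, -1.7692): F = (-33.093164, 3.029337), so ‖F‖₂ = 33.2315.

33.2315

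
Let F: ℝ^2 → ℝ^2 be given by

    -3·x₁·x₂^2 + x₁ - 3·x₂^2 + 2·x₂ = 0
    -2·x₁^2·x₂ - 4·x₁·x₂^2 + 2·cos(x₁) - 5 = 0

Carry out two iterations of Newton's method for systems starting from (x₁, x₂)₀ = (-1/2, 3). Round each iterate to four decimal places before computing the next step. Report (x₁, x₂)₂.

(-0.5390, 1.4100)

At (-1/2, 3): F = (-8.0000, 13.255165).
Jacobian J = [[-3·x₂^2 + 1, -6·x₁·x₂ - 6·x₂ + 2], [-4·x₁·x₂ - 4·x₂^2 - 2·sin(x₁), -2·x₁^2 - 8·x₁·x₂]].
At the point, J = [[-26.0000, -7.0000], [-29.041149, 11.5000]] (det J = -502.288042).
Solving J·Δ = −F gives Δ = (0.0016, -1.1487).
Then the next iterate is (x₁, x₂)₁ = (-0.4984, 1.8513).
Round to (-0.4984, 1.8513) and repeat: F = (-1.953219, 2.669650), J = [[-9.281935, -3.571672], [-9.062453, 6.884698]].
Δ = (-0.0406, -0.4413), so (x₁, x₂)₂ = (-0.5390, 1.4100).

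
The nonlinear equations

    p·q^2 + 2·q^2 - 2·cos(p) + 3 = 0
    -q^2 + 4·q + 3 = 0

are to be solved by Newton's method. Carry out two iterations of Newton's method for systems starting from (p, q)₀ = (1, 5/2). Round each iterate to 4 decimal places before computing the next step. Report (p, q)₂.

(-10.3524, 6.1078)

At (1, 5/2): F = (20.669395, 6.7500).
Jacobian J = [[q^2 + 2·sin(p), 2·p·q + 4·q], [0, -2·q + 4]].
At the point, J = [[7.932942, 15.0000], [0.0000, -1.0000]] (det J = -7.932942).
Solving J·Δ = −F gives Δ = (-15.3687, 6.7500).
Then the next iterate is (p, q)₁ = (-14.3687, 9.2500).
Round to (-14.3687, 9.2500) and repeat: F = (-1054.837954, -45.5625), J = [[83.615869, -228.820950], [0.0000, -14.5000]].
Δ = (4.0163, -3.1422), so (p, q)₂ = (-10.3524, 6.1078).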